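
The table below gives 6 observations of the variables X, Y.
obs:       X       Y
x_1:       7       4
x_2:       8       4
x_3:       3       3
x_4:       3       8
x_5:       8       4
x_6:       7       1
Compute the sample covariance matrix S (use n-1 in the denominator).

Step 1 — column means:
  mean(X) = (7 + 8 + 3 + 3 + 8 + 7) / 6 = 36/6 = 6
  mean(Y) = (4 + 4 + 3 + 8 + 4 + 1) / 6 = 24/6 = 4

Step 2 — sample covariance S[i,j] = (1/(n-1)) · Σ_k (x_{k,i} - mean_i) · (x_{k,j} - mean_j), with n-1 = 5.
  S[X,X] = ((1)·(1) + (2)·(2) + (-3)·(-3) + (-3)·(-3) + (2)·(2) + (1)·(1)) / 5 = 28/5 = 5.6
  S[X,Y] = ((1)·(0) + (2)·(0) + (-3)·(-1) + (-3)·(4) + (2)·(0) + (1)·(-3)) / 5 = -12/5 = -2.4
  S[Y,Y] = ((0)·(0) + (0)·(0) + (-1)·(-1) + (4)·(4) + (0)·(0) + (-3)·(-3)) / 5 = 26/5 = 5.2

S is symmetric (S[j,i] = S[i,j]). Assembling:

S = [[5.6, -2.4],
 [-2.4, 5.2]]


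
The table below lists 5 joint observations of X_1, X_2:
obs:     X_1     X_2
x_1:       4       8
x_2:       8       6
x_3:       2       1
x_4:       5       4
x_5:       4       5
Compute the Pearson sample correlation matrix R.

Step 1 — column means:
  mean(X_1) = (4 + 8 + 2 + 5 + 4) / 5 = 23/5 = 4.6
  mean(X_2) = (8 + 6 + 1 + 4 + 5) / 5 = 24/5 = 4.8

Step 2 — sample variances and covariances s[i,j] = (1/(n-1)) · Σ_k (x_{k,i} - mean_i) · (x_{k,j} - mean_j), with n-1 = 4:
  s[X_1,X_1] = ((-0.6)·(-0.6) + (3.4)·(3.4) + (-2.6)·(-2.6) + (0.4)·(0.4) + (-0.6)·(-0.6)) / 4 = 19.2/4 = 4.8
  s[X_1,X_2] = ((-0.6)·(3.2) + (3.4)·(1.2) + (-2.6)·(-3.8) + (0.4)·(-0.8) + (-0.6)·(0.2)) / 4 = 11.6/4 = 2.9
  s[X_2,X_2] = ((3.2)·(3.2) + (1.2)·(1.2) + (-3.8)·(-3.8) + (-0.8)·(-0.8) + (0.2)·(0.2)) / 4 = 26.8/4 = 6.7
  Sample standard deviations s_i = √(s[i,i]):
  s(X_1) = √(4.8) = 2.1909
  s(X_2) = √(6.7) = 2.5884

Step 3 — r_{ij} = s_{ij} / (s_i · s_j):
  r[X_1,X_1] = 1 (diagonal).
  r[X_1,X_2] = 2.9 / (2.1909 · 2.5884) = 2.9 / 5.671 = 0.5114
  r[X_2,X_2] = 1 (diagonal).

R is symmetric with unit diagonal. Assembling:

R = [[1, 0.5114],
 [0.5114, 1]]


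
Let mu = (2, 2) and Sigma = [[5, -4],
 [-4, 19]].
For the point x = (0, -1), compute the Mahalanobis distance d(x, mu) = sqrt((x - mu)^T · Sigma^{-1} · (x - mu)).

Step 1 — centre the observation: (x - mu) = (-2, -3).

Step 2 — invert Sigma. det(Sigma) = 5·19 - (-4)² = 79.
  Sigma^{-1} = (1/det) · [[d, -b], [-b, a]] = [[0.2405, 0.0506],
 [0.0506, 0.0633]].

Step 3 — form the quadratic (x - mu)^T · Sigma^{-1} · (x - mu):
  Sigma^{-1} · (x - mu) = (-0.6329, -0.2911).
  (x - mu)^T · [Sigma^{-1} · (x - mu)] = (-2)·(-0.6329) + (-3)·(-0.2911) = 2.1392.

Step 4 — take square root: d = √(2.1392) ≈ 1.4626.

d(x, mu) = √(2.1392) ≈ 1.4626


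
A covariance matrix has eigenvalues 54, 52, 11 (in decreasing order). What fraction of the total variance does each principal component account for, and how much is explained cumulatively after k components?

Step 1 — total variance = trace(Sigma) = Σ λ_i = 54 + 52 + 11 = 117.

Step 2 — fraction explained by component i = λ_i / Σ λ:
  PC1: 54/117 = 0.4615
  PC2: 52/117 = 0.4444
  PC3: 11/117 = 0.094

Step 3 — cumulative fraction after k components = (λ_1 + ... + λ_k) / Σ λ:
  k = 1: 54/117 = 0.4615
  k = 2: (54 + 52)/117 = 106/117 = 0.906
  k = 3: (54 + 52 + 11)/117 = 117/117 = 1

Summary (fraction, with percent):

explained: PC1 0.4615 (46.15%), PC2 0.4444 (44.44%), PC3 0.094 (9.4%);  cumulative: 0.4615, 0.906, 1


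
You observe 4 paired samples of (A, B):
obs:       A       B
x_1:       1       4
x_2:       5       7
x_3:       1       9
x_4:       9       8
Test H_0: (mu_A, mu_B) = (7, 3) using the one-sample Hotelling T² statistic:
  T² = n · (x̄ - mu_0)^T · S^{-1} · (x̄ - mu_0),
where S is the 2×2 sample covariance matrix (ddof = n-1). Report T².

Step 1 — sample mean vector:
  mean(A) = (1 + 5 + 1 + 9) / 4 = 16/4 = 4
  mean(B) = (4 + 7 + 9 + 8) / 4 = 28/4 = 7
  x̄ = (4, 7),  deviation x̄ - mu_0 = (4, 7) - (7, 3) = (-3, 4).

Step 2 — sample covariance matrix, S[i,j] = (1/(n-1)) · Σ_k (x_{k,i} - mean_i) · (x_{k,j} - mean_j), divisor n-1 = 3:
  S[A,A] = ((-3)·(-3) + (1)·(1) + (-3)·(-3) + (5)·(5)) / 3 = 44/3 = 14.6667
  S[A,B] = ((-3)·(-3) + (1)·(0) + (-3)·(2) + (5)·(1)) / 3 = 8/3 = 2.6667
  S[B,B] = ((-3)·(-3) + (0)·(0) + (2)·(2) + (1)·(1)) / 3 = 14/3 = 4.6667
  S = [[14.6667, 2.6667],
 [2.6667, 4.6667]].

Step 3 — invert S. det(S) = 14.6667·4.6667 - (2.6667)² = 61.3333.
  S^{-1} = (1/det) · [[d, -b], [-b, a]] = [[0.0761, -0.0435],
 [-0.0435, 0.2391]].

Step 4 — quadratic form (x̄ - mu_0)^T · S^{-1} · (x̄ - mu_0):
  S^{-1} · (x̄ - mu_0) = (-0.4022, 1.087),
  (x̄ - mu_0)^T · [...] = (-3)·(-0.4022) + (4)·(1.087) = 5.5543.

Step 5 — scale by n: T² = 4 · 5.5543 = 22.2174.

T² ≈ 22.2174


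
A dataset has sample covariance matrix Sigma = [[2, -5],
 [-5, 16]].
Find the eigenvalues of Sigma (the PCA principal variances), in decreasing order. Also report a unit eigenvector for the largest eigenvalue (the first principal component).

Step 1 — characteristic polynomial of 2×2 Sigma:
  det(Sigma - λI) = λ² - trace · λ + det = 0.
  trace = 2 + 16 = 18, det = 2·16 - (-5)² = 7.
Step 2 — discriminant:
  Δ = trace² - 4·det = 324 - 28 = 296.
Step 3 — eigenvalues:
  λ = (trace ± √Δ)/2 = (18 ± 17.2047)/2,
  λ_1 = 17.6023,  λ_2 = 0.3977.

Step 4 — unit eigenvector for λ_1: solve (Sigma - λ_1 I)v = 0. First row:
  (2 - 17.6023)·v_x + (-5)·v_y = 0, i.e. (-15.6023)·v_x + (-5)·v_y = 0,
  so v ∝ (b, λ_1 - a) = (-5, 15.6023); multiply by -1 so the first entry is positive: u = (5, -15.6023).
  ||u|| = √((5)² + (-15.6023)²) = √(268.4326) ≈ 16.3839,
  v_1 = u/||u|| ≈ (0.3052, -0.9523) (||v_1|| = 1).

λ_1 = 17.6023,  λ_2 = 0.3977;  v_1 ≈ (0.3052, -0.9523)


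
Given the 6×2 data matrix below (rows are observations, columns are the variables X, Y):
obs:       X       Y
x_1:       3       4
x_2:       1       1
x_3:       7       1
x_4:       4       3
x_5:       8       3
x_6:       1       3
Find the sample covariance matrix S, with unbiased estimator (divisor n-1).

Step 1 — column means:
  mean(X) = (3 + 1 + 7 + 4 + 8 + 1) / 6 = 24/6 = 4
  mean(Y) = (4 + 1 + 1 + 3 + 3 + 3) / 6 = 15/6 = 2.5

Step 2 — sample covariance S[i,j] = (1/(n-1)) · Σ_k (x_{k,i} - mean_i) · (x_{k,j} - mean_j), with n-1 = 5.
  S[X,X] = ((-1)·(-1) + (-3)·(-3) + (3)·(3) + (0)·(0) + (4)·(4) + (-3)·(-3)) / 5 = 44/5 = 8.8
  S[X,Y] = ((-1)·(1.5) + (-3)·(-1.5) + (3)·(-1.5) + (0)·(0.5) + (4)·(0.5) + (-3)·(0.5)) / 5 = -1/5 = -0.2
  S[Y,Y] = ((1.5)·(1.5) + (-1.5)·(-1.5) + (-1.5)·(-1.5) + (0.5)·(0.5) + (0.5)·(0.5) + (0.5)·(0.5)) / 5 = 7.5/5 = 1.5

S is symmetric (S[j,i] = S[i,j]). Assembling:

S = [[8.8, -0.2],
 [-0.2, 1.5]]


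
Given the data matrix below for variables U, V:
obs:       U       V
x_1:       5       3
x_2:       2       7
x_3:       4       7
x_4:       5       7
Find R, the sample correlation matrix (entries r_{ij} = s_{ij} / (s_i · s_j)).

Step 1 — column means:
  mean(U) = (5 + 2 + 4 + 5) / 4 = 16/4 = 4
  mean(V) = (3 + 7 + 7 + 7) / 4 = 24/4 = 6

Step 2 — sample variances and covariances s[i,j] = (1/(n-1)) · Σ_k (x_{k,i} - mean_i) · (x_{k,j} - mean_j), with n-1 = 3:
  s[U,U] = ((1)·(1) + (-2)·(-2) + (0)·(0) + (1)·(1)) / 3 = 6/3 = 2
  s[U,V] = ((1)·(-3) + (-2)·(1) + (0)·(1) + (1)·(1)) / 3 = -4/3 = -1.3333
  s[V,V] = ((-3)·(-3) + (1)·(1) + (1)·(1) + (1)·(1)) / 3 = 12/3 = 4
  Sample standard deviations s_i = √(s[i,i]):
  s(U) = √(2) = 1.4142
  s(V) = √(4) = 2

Step 3 — r_{ij} = s_{ij} / (s_i · s_j):
  r[U,U] = 1 (diagonal).
  r[U,V] = -1.3333 / (1.4142 · 2) = -1.3333 / 2.8284 = -0.4714
  r[V,V] = 1 (diagonal).

R is symmetric with unit diagonal. Assembling:

R = [[1, -0.4714],
 [-0.4714, 1]]


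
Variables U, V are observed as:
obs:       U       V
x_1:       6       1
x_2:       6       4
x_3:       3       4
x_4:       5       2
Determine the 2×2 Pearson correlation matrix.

Step 1 — column means:
  mean(U) = (6 + 6 + 3 + 5) / 4 = 20/4 = 5
  mean(V) = (1 + 4 + 4 + 2) / 4 = 11/4 = 2.75

Step 2 — sample variances and covariances s[i,j] = (1/(n-1)) · Σ_k (x_{k,i} - mean_i) · (x_{k,j} - mean_j), with n-1 = 3:
  s[U,U] = ((1)·(1) + (1)·(1) + (-2)·(-2) + (0)·(0)) / 3 = 6/3 = 2
  s[U,V] = ((1)·(-1.75) + (1)·(1.25) + (-2)·(1.25) + (0)·(-0.75)) / 3 = -3/3 = -1
  s[V,V] = ((-1.75)·(-1.75) + (1.25)·(1.25) + (1.25)·(1.25) + (-0.75)·(-0.75)) / 3 = 6.75/3 = 2.25
  Sample standard deviations s_i = √(s[i,i]):
  s(U) = √(2) = 1.4142
  s(V) = √(2.25) = 1.5

Step 3 — r_{ij} = s_{ij} / (s_i · s_j):
  r[U,U] = 1 (diagonal).
  r[U,V] = -1 / (1.4142 · 1.5) = -1 / 2.1213 = -0.4714
  r[V,V] = 1 (diagonal).

R is symmetric with unit diagonal. Assembling:

R = [[1, -0.4714],
 [-0.4714, 1]]


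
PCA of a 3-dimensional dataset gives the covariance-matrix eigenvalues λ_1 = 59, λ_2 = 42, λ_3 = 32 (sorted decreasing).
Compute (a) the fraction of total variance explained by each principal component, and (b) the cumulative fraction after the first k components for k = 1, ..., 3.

Step 1 — total variance = trace(Sigma) = Σ λ_i = 59 + 42 + 32 = 133.

Step 2 — fraction explained by component i = λ_i / Σ λ:
  PC1: 59/133 = 0.4436
  PC2: 42/133 = 0.3158
  PC3: 32/133 = 0.2406

Step 3 — cumulative fraction after k components = (λ_1 + ... + λ_k) / Σ λ:
  k = 1: 59/133 = 0.4436
  k = 2: (59 + 42)/133 = 101/133 = 0.7594
  k = 3: (59 + 42 + 32)/133 = 133/133 = 1

Summary (fraction, with percent):

explained: PC1 0.4436 (44.36%), PC2 0.3158 (31.58%), PC3 0.2406 (24.06%);  cumulative: 0.4436, 0.7594, 1


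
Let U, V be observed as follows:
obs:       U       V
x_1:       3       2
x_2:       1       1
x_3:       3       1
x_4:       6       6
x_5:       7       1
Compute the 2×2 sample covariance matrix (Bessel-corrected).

Step 1 — column means:
  mean(U) = (3 + 1 + 3 + 6 + 7) / 5 = 20/5 = 4
  mean(V) = (2 + 1 + 1 + 6 + 1) / 5 = 11/5 = 2.2

Step 2 — sample covariance S[i,j] = (1/(n-1)) · Σ_k (x_{k,i} - mean_i) · (x_{k,j} - mean_j), with n-1 = 4.
  S[U,U] = ((-1)·(-1) + (-3)·(-3) + (-1)·(-1) + (2)·(2) + (3)·(3)) / 4 = 24/4 = 6
  S[U,V] = ((-1)·(-0.2) + (-3)·(-1.2) + (-1)·(-1.2) + (2)·(3.8) + (3)·(-1.2)) / 4 = 9/4 = 2.25
  S[V,V] = ((-0.2)·(-0.2) + (-1.2)·(-1.2) + (-1.2)·(-1.2) + (3.8)·(3.8) + (-1.2)·(-1.2)) / 4 = 18.8/4 = 4.7

S is symmetric (S[j,i] = S[i,j]). Assembling:

S = [[6, 2.25],
 [2.25, 4.7]]


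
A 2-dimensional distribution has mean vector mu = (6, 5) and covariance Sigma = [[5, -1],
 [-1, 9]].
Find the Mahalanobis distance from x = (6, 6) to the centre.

Step 1 — centre the observation: (x - mu) = (0, 1).

Step 2 — invert Sigma. det(Sigma) = 5·9 - (-1)² = 44.
  Sigma^{-1} = (1/det) · [[d, -b], [-b, a]] = [[0.2045, 0.0227],
 [0.0227, 0.1136]].

Step 3 — form the quadratic (x - mu)^T · Sigma^{-1} · (x - mu):
  Sigma^{-1} · (x - mu) = (0.0227, 0.1136).
  (x - mu)^T · [Sigma^{-1} · (x - mu)] = (0)·(0.0227) + (1)·(0.1136) = 0.1136.

Step 4 — take square root: d = √(0.1136) ≈ 0.3371.

d(x, mu) = √(0.1136) ≈ 0.3371


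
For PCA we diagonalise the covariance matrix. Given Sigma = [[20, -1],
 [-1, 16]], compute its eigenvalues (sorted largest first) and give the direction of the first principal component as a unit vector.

Step 1 — characteristic polynomial of 2×2 Sigma:
  det(Sigma - λI) = λ² - trace · λ + det = 0.
  trace = 20 + 16 = 36, det = 20·16 - (-1)² = 319.
Step 2 — discriminant:
  Δ = trace² - 4·det = 1296 - 1276 = 20.
Step 3 — eigenvalues:
  λ = (trace ± √Δ)/2 = (36 ± 4.4721)/2,
  λ_1 = 20.2361,  λ_2 = 15.7639.

Step 4 — unit eigenvector for λ_1: solve (Sigma - λ_1 I)v = 0. First row:
  (20 - 20.2361)·v_x + (-1)·v_y = 0, i.e. (-0.2361)·v_x + (-1)·v_y = 0,
  so v ∝ (b, λ_1 - a) = (-1, 0.2361); multiply by -1 so the first entry is positive: u = (1, -0.2361).
  ||u|| = √((1)² + (-0.2361)²) = √(1.0557) ≈ 1.0275,
  v_1 = u/||u|| ≈ (0.9732, -0.2298) (||v_1|| = 1).

λ_1 = 20.2361,  λ_2 = 15.7639;  v_1 ≈ (0.9732, -0.2298)


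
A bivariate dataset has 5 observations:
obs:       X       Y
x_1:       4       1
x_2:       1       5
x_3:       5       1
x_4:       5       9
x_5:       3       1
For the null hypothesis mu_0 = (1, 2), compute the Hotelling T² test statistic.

Step 1 — sample mean vector:
  mean(X) = (4 + 1 + 5 + 5 + 3) / 5 = 18/5 = 3.6
  mean(Y) = (1 + 5 + 1 + 9 + 1) / 5 = 17/5 = 3.4
  x̄ = (3.6, 3.4),  deviation x̄ - mu_0 = (3.6, 3.4) - (1, 2) = (2.6, 1.4).

Step 2 — sample covariance matrix, S[i,j] = (1/(n-1)) · Σ_k (x_{k,i} - mean_i) · (x_{k,j} - mean_j), divisor n-1 = 4:
  S[X,X] = ((0.4)·(0.4) + (-2.6)·(-2.6) + (1.4)·(1.4) + (1.4)·(1.4) + (-0.6)·(-0.6)) / 4 = 11.2/4 = 2.8
  S[X,Y] = ((0.4)·(-2.4) + (-2.6)·(1.6) + (1.4)·(-2.4) + (1.4)·(5.6) + (-0.6)·(-2.4)) / 4 = 0.8/4 = 0.2
  S[Y,Y] = ((-2.4)·(-2.4) + (1.6)·(1.6) + (-2.4)·(-2.4) + (5.6)·(5.6) + (-2.4)·(-2.4)) / 4 = 51.2/4 = 12.8
  S = [[2.8, 0.2],
 [0.2, 12.8]].

Step 3 — invert S. det(S) = 2.8·12.8 - (0.2)² = 35.8.
  S^{-1} = (1/det) · [[d, -b], [-b, a]] = [[0.3575, -0.0056],
 [-0.0056, 0.0782]].

Step 4 — quadratic form (x̄ - mu_0)^T · S^{-1} · (x̄ - mu_0):
  S^{-1} · (x̄ - mu_0) = (0.9218, 0.095),
  (x̄ - mu_0)^T · [...] = (2.6)·(0.9218) + (1.4)·(0.095) = 2.5296.

Step 5 — scale by n: T² = 5 · 2.5296 = 12.648.

T² ≈ 12.648


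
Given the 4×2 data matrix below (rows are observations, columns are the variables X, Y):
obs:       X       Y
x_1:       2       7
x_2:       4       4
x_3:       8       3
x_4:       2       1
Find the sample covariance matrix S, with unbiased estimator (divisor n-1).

Step 1 — column means:
  mean(X) = (2 + 4 + 8 + 2) / 4 = 16/4 = 4
  mean(Y) = (7 + 4 + 3 + 1) / 4 = 15/4 = 3.75

Step 2 — sample covariance S[i,j] = (1/(n-1)) · Σ_k (x_{k,i} - mean_i) · (x_{k,j} - mean_j), with n-1 = 3.
  S[X,X] = ((-2)·(-2) + (0)·(0) + (4)·(4) + (-2)·(-2)) / 3 = 24/3 = 8
  S[X,Y] = ((-2)·(3.25) + (0)·(0.25) + (4)·(-0.75) + (-2)·(-2.75)) / 3 = -4/3 = -1.3333
  S[Y,Y] = ((3.25)·(3.25) + (0.25)·(0.25) + (-0.75)·(-0.75) + (-2.75)·(-2.75)) / 3 = 18.75/3 = 6.25

S is symmetric (S[j,i] = S[i,j]). Assembling:

S = [[8, -1.3333],
 [-1.3333, 6.25]]


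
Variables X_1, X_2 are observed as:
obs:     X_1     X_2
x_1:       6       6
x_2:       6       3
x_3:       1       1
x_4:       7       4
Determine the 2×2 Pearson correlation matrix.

Step 1 — column means:
  mean(X_1) = (6 + 6 + 1 + 7) / 4 = 20/4 = 5
  mean(X_2) = (6 + 3 + 1 + 4) / 4 = 14/4 = 3.5

Step 2 — sample variances and covariances s[i,j] = (1/(n-1)) · Σ_k (x_{k,i} - mean_i) · (x_{k,j} - mean_j), with n-1 = 3:
  s[X_1,X_1] = ((1)·(1) + (1)·(1) + (-4)·(-4) + (2)·(2)) / 3 = 22/3 = 7.3333
  s[X_1,X_2] = ((1)·(2.5) + (1)·(-0.5) + (-4)·(-2.5) + (2)·(0.5)) / 3 = 13/3 = 4.3333
  s[X_2,X_2] = ((2.5)·(2.5) + (-0.5)·(-0.5) + (-2.5)·(-2.5) + (0.5)·(0.5)) / 3 = 13/3 = 4.3333
  Sample standard deviations s_i = √(s[i,i]):
  s(X_1) = √(7.3333) = 2.708
  s(X_2) = √(4.3333) = 2.0817

Step 3 — r_{ij} = s_{ij} / (s_i · s_j):
  r[X_1,X_1] = 1 (diagonal).
  r[X_1,X_2] = 4.3333 / (2.708 · 2.0817) = 4.3333 / 5.6372 = 0.7687
  r[X_2,X_2] = 1 (diagonal).

R is symmetric with unit diagonal. Assembling:

R = [[1, 0.7687],
 [0.7687, 1]]


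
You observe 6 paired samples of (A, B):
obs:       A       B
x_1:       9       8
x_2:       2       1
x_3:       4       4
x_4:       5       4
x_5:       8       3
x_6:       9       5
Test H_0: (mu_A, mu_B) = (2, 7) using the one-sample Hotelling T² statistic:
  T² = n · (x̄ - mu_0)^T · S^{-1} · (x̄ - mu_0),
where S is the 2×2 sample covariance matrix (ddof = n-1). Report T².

Step 1 — sample mean vector:
  mean(A) = (9 + 2 + 4 + 5 + 8 + 9) / 6 = 37/6 = 6.1667
  mean(B) = (8 + 1 + 4 + 4 + 3 + 5) / 6 = 25/6 = 4.1667
  x̄ = (6.1667, 4.1667),  deviation x̄ - mu_0 = (6.1667, 4.1667) - (2, 7) = (4.1667, -2.8333).

Step 2 — sample covariance matrix, S[i,j] = (1/(n-1)) · Σ_k (x_{k,i} - mean_i) · (x_{k,j} - mean_j), divisor n-1 = 5:
  S[A,A] = ((2.8333)·(2.8333) + (-4.1667)·(-4.1667) + (-2.1667)·(-2.1667) + (-1.1667)·(-1.1667) + (1.8333)·(1.8333) + (2.8333)·(2.8333)) / 5 = 42.8333/5 = 8.5667
  S[A,B] = ((2.8333)·(3.8333) + (-4.1667)·(-3.1667) + (-2.1667)·(-0.1667) + (-1.1667)·(-0.1667) + (1.8333)·(-1.1667) + (2.8333)·(0.8333)) / 5 = 24.8333/5 = 4.9667
  S[B,B] = ((3.8333)·(3.8333) + (-3.1667)·(-3.1667) + (-0.1667)·(-0.1667) + (-0.1667)·(-0.1667) + (-1.1667)·(-1.1667) + (0.8333)·(0.8333)) / 5 = 26.8333/5 = 5.3667
  S = [[8.5667, 4.9667],
 [4.9667, 5.3667]].

Step 3 — invert S. det(S) = 8.5667·5.3667 - (4.9667)² = 21.3067.
  S^{-1} = (1/det) · [[d, -b], [-b, a]] = [[0.2519, -0.2331],
 [-0.2331, 0.4021]].

Step 4 — quadratic form (x̄ - mu_0)^T · S^{-1} · (x̄ - mu_0):
  S^{-1} · (x̄ - mu_0) = (1.7099, -2.1105),
  (x̄ - mu_0)^T · [...] = (4.1667)·(1.7099) + (-2.8333)·(-2.1105) = 13.1044.

Step 5 — scale by n: T² = 6 · 13.1044 = 78.6264.

T² ≈ 78.6264


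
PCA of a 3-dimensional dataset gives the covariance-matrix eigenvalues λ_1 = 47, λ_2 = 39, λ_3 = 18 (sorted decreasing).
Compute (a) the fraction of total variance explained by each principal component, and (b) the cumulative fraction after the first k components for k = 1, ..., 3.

Step 1 — total variance = trace(Sigma) = Σ λ_i = 47 + 39 + 18 = 104.

Step 2 — fraction explained by component i = λ_i / Σ λ:
  PC1: 47/104 = 0.4519
  PC2: 39/104 = 0.375
  PC3: 18/104 = 0.1731

Step 3 — cumulative fraction after k components = (λ_1 + ... + λ_k) / Σ λ:
  k = 1: 47/104 = 0.4519
  k = 2: (47 + 39)/104 = 86/104 = 0.8269
  k = 3: (47 + 39 + 18)/104 = 104/104 = 1

Summary (fraction, with percent):

explained: PC1 0.4519 (45.19%), PC2 0.375 (37.5%), PC3 0.1731 (17.31%);  cumulative: 0.4519, 0.8269, 1


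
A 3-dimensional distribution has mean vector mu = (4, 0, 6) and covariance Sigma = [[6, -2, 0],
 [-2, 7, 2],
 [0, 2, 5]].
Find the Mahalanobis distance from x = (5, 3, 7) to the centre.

Step 1 — centre the observation: (x - mu) = (1, 3, 1).

Step 2 — invert Sigma (cofactor / det for 3×3, or solve directly):
  Sigma^{-1} = [[0.1867, 0.0602, -0.0241],
 [0.0602, 0.1807, -0.0723],
 [-0.0241, -0.0723, 0.2289]].

Step 3 — form the quadratic (x - mu)^T · Sigma^{-1} · (x - mu):
  Sigma^{-1} · (x - mu) = (0.3434, 0.5301, -0.012).
  (x - mu)^T · [Sigma^{-1} · (x - mu)] = (1)·(0.3434) + (3)·(0.5301) + (1)·(-0.012) = 1.9217.

Step 4 — take square root: d = √(1.9217) ≈ 1.3862.

d(x, mu) = √(1.9217) ≈ 1.3862


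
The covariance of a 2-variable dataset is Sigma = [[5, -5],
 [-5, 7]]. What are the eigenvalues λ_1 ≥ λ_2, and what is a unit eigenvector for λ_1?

Step 1 — characteristic polynomial of 2×2 Sigma:
  det(Sigma - λI) = λ² - trace · λ + det = 0.
  trace = 5 + 7 = 12, det = 5·7 - (-5)² = 10.
Step 2 — discriminant:
  Δ = trace² - 4·det = 144 - 40 = 104.
Step 3 — eigenvalues:
  λ = (trace ± √Δ)/2 = (12 ± 10.198)/2,
  λ_1 = 11.099,  λ_2 = 0.901.

Step 4 — unit eigenvector for λ_1: solve (Sigma - λ_1 I)v = 0. First row:
  (5 - 11.099)·v_x + (-5)·v_y = 0, i.e. (-6.099)·v_x + (-5)·v_y = 0,
  so v ∝ (b, λ_1 - a) = (-5, 6.099); multiply by -1 so the first entry is positive: u = (5, -6.099).
  ||u|| = √((5)² + (-6.099)²) = √(62.198) ≈ 7.8866,
  v_1 = u/||u|| ≈ (0.634, -0.7733) (||v_1|| = 1).

λ_1 = 11.099,  λ_2 = 0.901;  v_1 ≈ (0.634, -0.7733)


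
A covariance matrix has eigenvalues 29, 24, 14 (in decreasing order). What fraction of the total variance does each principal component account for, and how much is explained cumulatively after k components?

Step 1 — total variance = trace(Sigma) = Σ λ_i = 29 + 24 + 14 = 67.

Step 2 — fraction explained by component i = λ_i / Σ λ:
  PC1: 29/67 = 0.4328
  PC2: 24/67 = 0.3582
  PC3: 14/67 = 0.209

Step 3 — cumulative fraction after k components = (λ_1 + ... + λ_k) / Σ λ:
  k = 1: 29/67 = 0.4328
  k = 2: (29 + 24)/67 = 53/67 = 0.791
  k = 3: (29 + 24 + 14)/67 = 67/67 = 1

Summary (fraction, with percent):

explained: PC1 0.4328 (43.28%), PC2 0.3582 (35.82%), PC3 0.209 (20.9%);  cumulative: 0.4328, 0.791, 1


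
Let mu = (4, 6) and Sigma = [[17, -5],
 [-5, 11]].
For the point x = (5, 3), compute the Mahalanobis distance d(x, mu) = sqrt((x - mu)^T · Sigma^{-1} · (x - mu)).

Step 1 — centre the observation: (x - mu) = (1, -3).

Step 2 — invert Sigma. det(Sigma) = 17·11 - (-5)² = 162.
  Sigma^{-1} = (1/det) · [[d, -b], [-b, a]] = [[0.0679, 0.0309],
 [0.0309, 0.1049]].

Step 3 — form the quadratic (x - mu)^T · Sigma^{-1} · (x - mu):
  Sigma^{-1} · (x - mu) = (-0.0247, -0.284).
  (x - mu)^T · [Sigma^{-1} · (x - mu)] = (1)·(-0.0247) + (-3)·(-0.284) = 0.8272.

Step 4 — take square root: d = √(0.8272) ≈ 0.9095.

d(x, mu) = √(0.8272) ≈ 0.9095


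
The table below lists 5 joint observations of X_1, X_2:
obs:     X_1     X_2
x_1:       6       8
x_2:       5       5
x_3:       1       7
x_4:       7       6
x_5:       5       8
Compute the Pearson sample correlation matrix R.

Step 1 — column means:
  mean(X_1) = (6 + 5 + 1 + 7 + 5) / 5 = 24/5 = 4.8
  mean(X_2) = (8 + 5 + 7 + 6 + 8) / 5 = 34/5 = 6.8

Step 2 — sample variances and covariances s[i,j] = (1/(n-1)) · Σ_k (x_{k,i} - mean_i) · (x_{k,j} - mean_j), with n-1 = 4:
  s[X_1,X_1] = ((1.2)·(1.2) + (0.2)·(0.2) + (-3.8)·(-3.8) + (2.2)·(2.2) + (0.2)·(0.2)) / 4 = 20.8/4 = 5.2
  s[X_1,X_2] = ((1.2)·(1.2) + (0.2)·(-1.8) + (-3.8)·(0.2) + (2.2)·(-0.8) + (0.2)·(1.2)) / 4 = -1.2/4 = -0.3
  s[X_2,X_2] = ((1.2)·(1.2) + (-1.8)·(-1.8) + (0.2)·(0.2) + (-0.8)·(-0.8) + (1.2)·(1.2)) / 4 = 6.8/4 = 1.7
  Sample standard deviations s_i = √(s[i,i]):
  s(X_1) = √(5.2) = 2.2804
  s(X_2) = √(1.7) = 1.3038

Step 3 — r_{ij} = s_{ij} / (s_i · s_j):
  r[X_1,X_1] = 1 (diagonal).
  r[X_1,X_2] = -0.3 / (2.2804 · 1.3038) = -0.3 / 2.9732 = -0.1009
  r[X_2,X_2] = 1 (diagonal).

R is symmetric with unit diagonal. Assembling:

R = [[1, -0.1009],
 [-0.1009, 1]]


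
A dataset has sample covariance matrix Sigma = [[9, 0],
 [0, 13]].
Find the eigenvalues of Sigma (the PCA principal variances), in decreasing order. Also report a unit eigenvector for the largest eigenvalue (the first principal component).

Step 1 — characteristic polynomial of 2×2 Sigma:
  det(Sigma - λI) = λ² - trace · λ + det = 0.
  trace = 9 + 13 = 22, det = 9·13 - (0)² = 117.
Step 2 — discriminant:
  Δ = trace² - 4·det = 484 - 468 = 16.
Step 3 — eigenvalues:
  λ = (trace ± √Δ)/2 = (22 ± 4)/2,
  λ_1 = 13,  λ_2 = 9.

Step 4 — unit eigenvector for λ_1: Sigma is diagonal, so its eigenvectors are the coordinate axes. λ_1 = 13 is the diagonal entry on the second coordinate axis, hence
  v_1 = (0, 1) (||v_1|| = 1).

λ_1 = 13,  λ_2 = 9;  v_1 ≈ (0, 1)


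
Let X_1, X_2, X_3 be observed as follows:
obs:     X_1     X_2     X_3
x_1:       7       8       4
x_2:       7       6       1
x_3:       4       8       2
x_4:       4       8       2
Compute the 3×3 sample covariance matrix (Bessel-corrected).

Step 1 — column means:
  mean(X_1) = (7 + 7 + 4 + 4) / 4 = 22/4 = 5.5
  mean(X_2) = (8 + 6 + 8 + 8) / 4 = 30/4 = 7.5
  mean(X_3) = (4 + 1 + 2 + 2) / 4 = 9/4 = 2.25

Step 2 — sample covariance S[i,j] = (1/(n-1)) · Σ_k (x_{k,i} - mean_i) · (x_{k,j} - mean_j), with n-1 = 3.
  S[X_1,X_1] = ((1.5)·(1.5) + (1.5)·(1.5) + (-1.5)·(-1.5) + (-1.5)·(-1.5)) / 3 = 9/3 = 3
  S[X_1,X_2] = ((1.5)·(0.5) + (1.5)·(-1.5) + (-1.5)·(0.5) + (-1.5)·(0.5)) / 3 = -3/3 = -1
  S[X_1,X_3] = ((1.5)·(1.75) + (1.5)·(-1.25) + (-1.5)·(-0.25) + (-1.5)·(-0.25)) / 3 = 1.5/3 = 0.5
  S[X_2,X_2] = ((0.5)·(0.5) + (-1.5)·(-1.5) + (0.5)·(0.5) + (0.5)·(0.5)) / 3 = 3/3 = 1
  S[X_2,X_3] = ((0.5)·(1.75) + (-1.5)·(-1.25) + (0.5)·(-0.25) + (0.5)·(-0.25)) / 3 = 2.5/3 = 0.8333
  S[X_3,X_3] = ((1.75)·(1.75) + (-1.25)·(-1.25) + (-0.25)·(-0.25) + (-0.25)·(-0.25)) / 3 = 4.75/3 = 1.5833

S is symmetric (S[j,i] = S[i,j]). Assembling:

S = [[3, -1, 0.5],
 [-1, 1, 0.8333],
 [0.5, 0.8333, 1.5833]]


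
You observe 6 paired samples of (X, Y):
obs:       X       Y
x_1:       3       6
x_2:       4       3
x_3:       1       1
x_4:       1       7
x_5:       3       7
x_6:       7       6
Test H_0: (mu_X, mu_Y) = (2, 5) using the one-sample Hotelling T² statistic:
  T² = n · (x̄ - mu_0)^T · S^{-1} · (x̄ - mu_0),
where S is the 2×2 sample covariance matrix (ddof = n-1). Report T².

Step 1 — sample mean vector:
  mean(X) = (3 + 4 + 1 + 1 + 3 + 7) / 6 = 19/6 = 3.1667
  mean(Y) = (6 + 3 + 1 + 7 + 7 + 6) / 6 = 30/6 = 5
  x̄ = (3.1667, 5),  deviation x̄ - mu_0 = (3.1667, 5) - (2, 5) = (1.1667, 0).

Step 2 — sample covariance matrix, S[i,j] = (1/(n-1)) · Σ_k (x_{k,i} - mean_i) · (x_{k,j} - mean_j), divisor n-1 = 5:
  S[X,X] = ((-0.1667)·(-0.1667) + (0.8333)·(0.8333) + (-2.1667)·(-2.1667) + (-2.1667)·(-2.1667) + (-0.1667)·(-0.1667) + (3.8333)·(3.8333)) / 5 = 24.8333/5 = 4.9667
  S[X,Y] = ((-0.1667)·(1) + (0.8333)·(-2) + (-2.1667)·(-4) + (-2.1667)·(2) + (-0.1667)·(2) + (3.8333)·(1)) / 5 = 6/5 = 1.2
  S[Y,Y] = ((1)·(1) + (-2)·(-2) + (-4)·(-4) + (2)·(2) + (2)·(2) + (1)·(1)) / 5 = 30/5 = 6
  S = [[4.9667, 1.2],
 [1.2, 6]].

Step 3 — invert S. det(S) = 4.9667·6 - (1.2)² = 28.36.
  S^{-1} = (1/det) · [[d, -b], [-b, a]] = [[0.2116, -0.0423],
 [-0.0423, 0.1751]].

Step 4 — quadratic form (x̄ - mu_0)^T · S^{-1} · (x̄ - mu_0):
  S^{-1} · (x̄ - mu_0) = (0.2468, -0.0494),
  (x̄ - mu_0)^T · [...] = (1.1667)·(0.2468) + (0)·(-0.0494) = 0.288.

Step 5 — scale by n: T² = 6 · 0.288 = 1.7278.

T² ≈ 1.7278


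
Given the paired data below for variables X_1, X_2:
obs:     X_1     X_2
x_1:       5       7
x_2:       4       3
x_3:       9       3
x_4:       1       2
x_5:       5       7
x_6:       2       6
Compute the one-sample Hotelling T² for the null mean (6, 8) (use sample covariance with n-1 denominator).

Step 1 — sample mean vector:
  mean(X_1) = (5 + 4 + 9 + 1 + 5 + 2) / 6 = 26/6 = 4.3333
  mean(X_2) = (7 + 3 + 3 + 2 + 7 + 6) / 6 = 28/6 = 4.6667
  x̄ = (4.3333, 4.6667),  deviation x̄ - mu_0 = (4.3333, 4.6667) - (6, 8) = (-1.6667, -3.3333).

Step 2 — sample covariance matrix, S[i,j] = (1/(n-1)) · Σ_k (x_{k,i} - mean_i) · (x_{k,j} - mean_j), divisor n-1 = 5:
  S[X_1,X_1] = ((0.6667)·(0.6667) + (-0.3333)·(-0.3333) + (4.6667)·(4.6667) + (-3.3333)·(-3.3333) + (0.6667)·(0.6667) + (-2.3333)·(-2.3333)) / 5 = 39.3333/5 = 7.8667
  S[X_1,X_2] = ((0.6667)·(2.3333) + (-0.3333)·(-1.6667) + (4.6667)·(-1.6667) + (-3.3333)·(-2.6667) + (0.6667)·(2.3333) + (-2.3333)·(1.3333)) / 5 = 1.6667/5 = 0.3333
  S[X_2,X_2] = ((2.3333)·(2.3333) + (-1.6667)·(-1.6667) + (-1.6667)·(-1.6667) + (-2.6667)·(-2.6667) + (2.3333)·(2.3333) + (1.3333)·(1.3333)) / 5 = 25.3333/5 = 5.0667
  S = [[7.8667, 0.3333],
 [0.3333, 5.0667]].

Step 3 — invert S. det(S) = 7.8667·5.0667 - (0.3333)² = 39.7467.
  S^{-1} = (1/det) · [[d, -b], [-b, a]] = [[0.1275, -0.0084],
 [-0.0084, 0.1979]].

Step 4 — quadratic form (x̄ - mu_0)^T · S^{-1} · (x̄ - mu_0):
  S^{-1} · (x̄ - mu_0) = (-0.1845, -0.6458),
  (x̄ - mu_0)^T · [...] = (-1.6667)·(-0.1845) + (-3.3333)·(-0.6458) = 2.46.

Step 5 — scale by n: T² = 6 · 2.46 = 14.7601.

T² ≈ 14.7601


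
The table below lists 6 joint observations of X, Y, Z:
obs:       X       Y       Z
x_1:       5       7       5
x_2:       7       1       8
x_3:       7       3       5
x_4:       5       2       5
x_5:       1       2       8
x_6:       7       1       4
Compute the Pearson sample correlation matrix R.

Step 1 — column means:
  mean(X) = (5 + 7 + 7 + 5 + 1 + 7) / 6 = 32/6 = 5.3333
  mean(Y) = (7 + 1 + 3 + 2 + 2 + 1) / 6 = 16/6 = 2.6667
  mean(Z) = (5 + 8 + 5 + 5 + 8 + 4) / 6 = 35/6 = 5.8333

Step 2 — sample variances and covariances s[i,j] = (1/(n-1)) · Σ_k (x_{k,i} - mean_i) · (x_{k,j} - mean_j), with n-1 = 5:
  s[X,X] = ((-0.3333)·(-0.3333) + (1.6667)·(1.6667) + (1.6667)·(1.6667) + (-0.3333)·(-0.3333) + (-4.3333)·(-4.3333) + (1.6667)·(1.6667)) / 5 = 27.3333/5 = 5.4667
  s[X,Y] = ((-0.3333)·(4.3333) + (1.6667)·(-1.6667) + (1.6667)·(0.3333) + (-0.3333)·(-0.6667) + (-4.3333)·(-0.6667) + (1.6667)·(-1.6667)) / 5 = -3.3333/5 = -0.6667
  s[X,Z] = ((-0.3333)·(-0.8333) + (1.6667)·(2.1667) + (1.6667)·(-0.8333) + (-0.3333)·(-0.8333) + (-4.3333)·(2.1667) + (1.6667)·(-1.8333)) / 5 = -9.6667/5 = -1.9333
  s[Y,Y] = ((4.3333)·(4.3333) + (-1.6667)·(-1.6667) + (0.3333)·(0.3333) + (-0.6667)·(-0.6667) + (-0.6667)·(-0.6667) + (-1.6667)·(-1.6667)) / 5 = 25.3333/5 = 5.0667
  s[Y,Z] = ((4.3333)·(-0.8333) + (-1.6667)·(2.1667) + (0.3333)·(-0.8333) + (-0.6667)·(-0.8333) + (-0.6667)·(2.1667) + (-1.6667)·(-1.8333)) / 5 = -5.3333/5 = -1.0667
  s[Z,Z] = ((-0.8333)·(-0.8333) + (2.1667)·(2.1667) + (-0.8333)·(-0.8333) + (-0.8333)·(-0.8333) + (2.1667)·(2.1667) + (-1.8333)·(-1.8333)) / 5 = 14.8333/5 = 2.9667
  Sample standard deviations s_i = √(s[i,i]):
  s(X) = √(5.4667) = 2.3381
  s(Y) = √(5.0667) = 2.2509
  s(Z) = √(2.9667) = 1.7224

Step 3 — r_{ij} = s_{ij} / (s_i · s_j):
  r[X,X] = 1 (diagonal).
  r[X,Y] = -0.6667 / (2.3381 · 2.2509) = -0.6667 / 5.2629 = -0.1267
  r[X,Z] = -1.9333 / (2.3381 · 1.7224) = -1.9333 / 4.0271 = -0.4801
  r[Y,Y] = 1 (diagonal).
  r[Y,Z] = -1.0667 / (2.2509 · 1.7224) = -1.0667 / 3.877 = -0.2751
  r[Z,Z] = 1 (diagonal).

R is symmetric with unit diagonal. Assembling:

R = [[1, -0.1267, -0.4801],
 [-0.1267, 1, -0.2751],
 [-0.4801, -0.2751, 1]]


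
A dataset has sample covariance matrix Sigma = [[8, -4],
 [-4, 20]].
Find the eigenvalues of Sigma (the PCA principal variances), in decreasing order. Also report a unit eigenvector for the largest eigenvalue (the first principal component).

Step 1 — characteristic polynomial of 2×2 Sigma:
  det(Sigma - λI) = λ² - trace · λ + det = 0.
  trace = 8 + 20 = 28, det = 8·20 - (-4)² = 144.
Step 2 — discriminant:
  Δ = trace² - 4·det = 784 - 576 = 208.
Step 3 — eigenvalues:
  λ = (trace ± √Δ)/2 = (28 ± 14.4222)/2,
  λ_1 = 21.2111,  λ_2 = 6.7889.

Step 4 — unit eigenvector for λ_1: solve (Sigma - λ_1 I)v = 0. First row:
  (8 - 21.2111)·v_x + (-4)·v_y = 0, i.e. (-13.2111)·v_x + (-4)·v_y = 0,
  so v ∝ (b, λ_1 - a) = (-4, 13.2111); multiply by -1 so the first entry is positive: u = (4, -13.2111).
  ||u|| = √((4)² + (-13.2111)²) = √(190.5332) ≈ 13.8034,
  v_1 = u/||u|| ≈ (0.2898, -0.9571) (||v_1|| = 1).

λ_1 = 21.2111,  λ_2 = 6.7889;  v_1 ≈ (0.2898, -0.9571)


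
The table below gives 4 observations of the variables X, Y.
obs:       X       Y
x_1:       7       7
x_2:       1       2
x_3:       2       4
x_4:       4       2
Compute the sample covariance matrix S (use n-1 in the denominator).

Step 1 — column means:
  mean(X) = (7 + 1 + 2 + 4) / 4 = 14/4 = 3.5
  mean(Y) = (7 + 2 + 4 + 2) / 4 = 15/4 = 3.75

Step 2 — sample covariance S[i,j] = (1/(n-1)) · Σ_k (x_{k,i} - mean_i) · (x_{k,j} - mean_j), with n-1 = 3.
  S[X,X] = ((3.5)·(3.5) + (-2.5)·(-2.5) + (-1.5)·(-1.5) + (0.5)·(0.5)) / 3 = 21/3 = 7
  S[X,Y] = ((3.5)·(3.25) + (-2.5)·(-1.75) + (-1.5)·(0.25) + (0.5)·(-1.75)) / 3 = 14.5/3 = 4.8333
  S[Y,Y] = ((3.25)·(3.25) + (-1.75)·(-1.75) + (0.25)·(0.25) + (-1.75)·(-1.75)) / 3 = 16.75/3 = 5.5833

S is symmetric (S[j,i] = S[i,j]). Assembling:

S = [[7, 4.8333],
 [4.8333, 5.5833]]


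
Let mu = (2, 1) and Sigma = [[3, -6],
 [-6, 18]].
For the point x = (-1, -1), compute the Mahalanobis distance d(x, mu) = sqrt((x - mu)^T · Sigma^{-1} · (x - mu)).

Step 1 — centre the observation: (x - mu) = (-3, -2).

Step 2 — invert Sigma. det(Sigma) = 3·18 - (-6)² = 18.
  Sigma^{-1} = (1/det) · [[d, -b], [-b, a]] = [[1, 0.3333],
 [0.3333, 0.1667]].

Step 3 — form the quadratic (x - mu)^T · Sigma^{-1} · (x - mu):
  Sigma^{-1} · (x - mu) = (-3.6667, -1.3333).
  (x - mu)^T · [Sigma^{-1} · (x - mu)] = (-3)·(-3.6667) + (-2)·(-1.3333) = 13.6667.

Step 4 — take square root: d = √(13.6667) ≈ 3.6968.

d(x, mu) = √(13.6667) ≈ 3.6968


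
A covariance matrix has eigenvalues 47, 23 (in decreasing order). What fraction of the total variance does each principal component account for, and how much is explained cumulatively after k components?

Step 1 — total variance = trace(Sigma) = Σ λ_i = 47 + 23 = 70.

Step 2 — fraction explained by component i = λ_i / Σ λ:
  PC1: 47/70 = 0.6714
  PC2: 23/70 = 0.3286

Step 3 — cumulative fraction after k components = (λ_1 + ... + λ_k) / Σ λ:
  k = 1: 47/70 = 0.6714
  k = 2: (47 + 23)/70 = 70/70 = 1

Summary (fraction, with percent):

explained: PC1 0.6714 (67.14%), PC2 0.3286 (32.86%);  cumulative: 0.6714, 1


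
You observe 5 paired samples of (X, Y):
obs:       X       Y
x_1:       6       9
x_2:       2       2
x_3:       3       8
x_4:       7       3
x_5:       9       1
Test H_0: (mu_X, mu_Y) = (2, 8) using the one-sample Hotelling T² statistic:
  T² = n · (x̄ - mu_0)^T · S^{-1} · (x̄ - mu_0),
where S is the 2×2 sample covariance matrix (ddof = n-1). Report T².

Step 1 — sample mean vector:
  mean(X) = (6 + 2 + 3 + 7 + 9) / 5 = 27/5 = 5.4
  mean(Y) = (9 + 2 + 8 + 3 + 1) / 5 = 23/5 = 4.6
  x̄ = (5.4, 4.6),  deviation x̄ - mu_0 = (5.4, 4.6) - (2, 8) = (3.4, -3.4).

Step 2 — sample covariance matrix, S[i,j] = (1/(n-1)) · Σ_k (x_{k,i} - mean_i) · (x_{k,j} - mean_j), divisor n-1 = 4:
  S[X,X] = ((0.6)·(0.6) + (-3.4)·(-3.4) + (-2.4)·(-2.4) + (1.6)·(1.6) + (3.6)·(3.6)) / 4 = 33.2/4 = 8.3
  S[X,Y] = ((0.6)·(4.4) + (-3.4)·(-2.6) + (-2.4)·(3.4) + (1.6)·(-1.6) + (3.6)·(-3.6)) / 4 = -12.2/4 = -3.05
  S[Y,Y] = ((4.4)·(4.4) + (-2.6)·(-2.6) + (3.4)·(3.4) + (-1.6)·(-1.6) + (-3.6)·(-3.6)) / 4 = 53.2/4 = 13.3
  S = [[8.3, -3.05],
 [-3.05, 13.3]].

Step 3 — invert S. det(S) = 8.3·13.3 - (-3.05)² = 101.0875.
  S^{-1} = (1/det) · [[d, -b], [-b, a]] = [[0.1316, 0.0302],
 [0.0302, 0.0821]].

Step 4 — quadratic form (x̄ - mu_0)^T · S^{-1} · (x̄ - mu_0):
  S^{-1} · (x̄ - mu_0) = (0.3448, -0.1766),
  (x̄ - mu_0)^T · [...] = (3.4)·(0.3448) + (-3.4)·(-0.1766) = 1.7725.

Step 5 — scale by n: T² = 5 · 1.7725 = 8.8626.

T² ≈ 8.8626


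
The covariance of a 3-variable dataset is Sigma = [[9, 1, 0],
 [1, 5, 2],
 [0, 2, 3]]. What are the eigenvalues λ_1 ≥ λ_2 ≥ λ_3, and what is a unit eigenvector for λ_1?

Step 1 — characteristic polynomial p(λ) = det(λI - Sigma) = λ³ - tr·λ² + c_1·λ - det, where tr = trace, c_1 = sum of the principal 2×2 minors, det = det(Sigma):
  tr = 9 + 5 + 3 = 17,
  c_1 = (9·5 - (1)²) + (9·3 - (0)²) + (5·3 - (2)²) = 44 + 27 + 11 = 82,
  det = 9·(5·3 - (2)²) - (1)·((1)·3 - (2)·(0)) + (0)·((1)·(2) - 5·(0)) = 9·(11) - (1)·(3) + (0)·(2) = 96.
  So p(λ) = λ³ - 17λ² + 82λ - 96.
Step 2 — look for an integer root (rational root theorem: any rational root is an integer divisor of 96). Testing λ = 6:
  p(6) = 216 - 612 + 492 - 96 = 0  ✓
  Dividing out (λ - 6): p(λ) = (λ - 6)(λ² - 11λ + 16).
Step 3 — remaining eigenvalues from the quadratic λ² - 11λ + 16 = 0:
  Δ = 11² - 4·16 = 121 - 64 = 57,  λ = (11 ± √57)/2 = (11 ± 7.5498)/2 ≈ 9.2749 or 1.7251.
  Sorted: λ_1 = 9.2749,  λ_2 = 6,  λ_3 = 1.7251  (check: sum = 17 = tr ✓).

Step 4 — unit eigenvector for λ_1 ≈ 9.2749: v spans the null space of (Sigma - λ_1 I), whose rows are
  r_1 = (-0.2749, 1, 0),  r_2 = (1, -4.2749, 2),  r_3 = (0, 2, -6.2749).
  v is orthogonal to every row, so take v ∝ r_2 × r_3 = ((-4.2749)·(-6.2749) - (2)·(2), (2)·(0) - (1)·(-6.2749), (1)·(2) - (-4.2749)·(0)) ≈ (22.8248, 6.2749, 2).
  Let u = (22.8248, 6.2749, 2).
  ||u|| = √((22.8248)² + (6.2749)² + (2)²) = √(564.3439) ≈ 23.7559,  v_1 = u/||u|| ≈ (0.9608, 0.2641, 0.0842) (||v_1|| = 1).

λ_1 = 9.2749,  λ_2 = 6,  λ_3 = 1.7251;  v_1 ≈ (0.9608, 0.2641, 0.0842)


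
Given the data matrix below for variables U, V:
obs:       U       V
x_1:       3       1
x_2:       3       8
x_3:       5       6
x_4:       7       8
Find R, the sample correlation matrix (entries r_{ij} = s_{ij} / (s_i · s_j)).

Step 1 — column means:
  mean(U) = (3 + 3 + 5 + 7) / 4 = 18/4 = 4.5
  mean(V) = (1 + 8 + 6 + 8) / 4 = 23/4 = 5.75

Step 2 — sample variances and covariances s[i,j] = (1/(n-1)) · Σ_k (x_{k,i} - mean_i) · (x_{k,j} - mean_j), with n-1 = 3:
  s[U,U] = ((-1.5)·(-1.5) + (-1.5)·(-1.5) + (0.5)·(0.5) + (2.5)·(2.5)) / 3 = 11/3 = 3.6667
  s[U,V] = ((-1.5)·(-4.75) + (-1.5)·(2.25) + (0.5)·(0.25) + (2.5)·(2.25)) / 3 = 9.5/3 = 3.1667
  s[V,V] = ((-4.75)·(-4.75) + (2.25)·(2.25) + (0.25)·(0.25) + (2.25)·(2.25)) / 3 = 32.75/3 = 10.9167
  Sample standard deviations s_i = √(s[i,i]):
  s(U) = √(3.6667) = 1.9149
  s(V) = √(10.9167) = 3.304

Step 3 — r_{ij} = s_{ij} / (s_i · s_j):
  r[U,U] = 1 (diagonal).
  r[U,V] = 3.1667 / (1.9149 · 3.304) = 3.1667 / 6.3268 = 0.5005
  r[V,V] = 1 (diagonal).

R is symmetric with unit diagonal. Assembling:

R = [[1, 0.5005],
 [0.5005, 1]]


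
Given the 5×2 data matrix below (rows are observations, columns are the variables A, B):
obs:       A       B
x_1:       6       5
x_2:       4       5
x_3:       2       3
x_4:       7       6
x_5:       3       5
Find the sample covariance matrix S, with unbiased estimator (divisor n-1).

Step 1 — column means:
  mean(A) = (6 + 4 + 2 + 7 + 3) / 5 = 22/5 = 4.4
  mean(B) = (5 + 5 + 3 + 6 + 5) / 5 = 24/5 = 4.8

Step 2 — sample covariance S[i,j] = (1/(n-1)) · Σ_k (x_{k,i} - mean_i) · (x_{k,j} - mean_j), with n-1 = 4.
  S[A,A] = ((1.6)·(1.6) + (-0.4)·(-0.4) + (-2.4)·(-2.4) + (2.6)·(2.6) + (-1.4)·(-1.4)) / 4 = 17.2/4 = 4.3
  S[A,B] = ((1.6)·(0.2) + (-0.4)·(0.2) + (-2.4)·(-1.8) + (2.6)·(1.2) + (-1.4)·(0.2)) / 4 = 7.4/4 = 1.85
  S[B,B] = ((0.2)·(0.2) + (0.2)·(0.2) + (-1.8)·(-1.8) + (1.2)·(1.2) + (0.2)·(0.2)) / 4 = 4.8/4 = 1.2

S is symmetric (S[j,i] = S[i,j]). Assembling:

S = [[4.3, 1.85],
 [1.85, 1.2]]


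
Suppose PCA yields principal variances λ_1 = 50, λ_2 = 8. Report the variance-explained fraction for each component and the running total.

Step 1 — total variance = trace(Sigma) = Σ λ_i = 50 + 8 = 58.

Step 2 — fraction explained by component i = λ_i / Σ λ:
  PC1: 50/58 = 0.8621
  PC2: 8/58 = 0.1379

Step 3 — cumulative fraction after k components = (λ_1 + ... + λ_k) / Σ λ:
  k = 1: 50/58 = 0.8621
  k = 2: (50 + 8)/58 = 58/58 = 1

Summary (fraction, with percent):

explained: PC1 0.8621 (86.21%), PC2 0.1379 (13.79%);  cumulative: 0.8621, 1


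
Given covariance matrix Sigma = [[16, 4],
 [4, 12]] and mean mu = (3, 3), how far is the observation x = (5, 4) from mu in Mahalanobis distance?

Step 1 — centre the observation: (x - mu) = (2, 1).

Step 2 — invert Sigma. det(Sigma) = 16·12 - (4)² = 176.
  Sigma^{-1} = (1/det) · [[d, -b], [-b, a]] = [[0.0682, -0.0227],
 [-0.0227, 0.0909]].

Step 3 — form the quadratic (x - mu)^T · Sigma^{-1} · (x - mu):
  Sigma^{-1} · (x - mu) = (0.1136, 0.0455).
  (x - mu)^T · [Sigma^{-1} · (x - mu)] = (2)·(0.1136) + (1)·(0.0455) = 0.2727.

Step 4 — take square root: d = √(0.2727) ≈ 0.5222.

d(x, mu) = √(0.2727) ≈ 0.5222


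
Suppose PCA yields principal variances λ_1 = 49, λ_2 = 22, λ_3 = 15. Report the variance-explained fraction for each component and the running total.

Step 1 — total variance = trace(Sigma) = Σ λ_i = 49 + 22 + 15 = 86.

Step 2 — fraction explained by component i = λ_i / Σ λ:
  PC1: 49/86 = 0.5698
  PC2: 22/86 = 0.2558
  PC3: 15/86 = 0.1744

Step 3 — cumulative fraction after k components = (λ_1 + ... + λ_k) / Σ λ:
  k = 1: 49/86 = 0.5698
  k = 2: (49 + 22)/86 = 71/86 = 0.8256
  k = 3: (49 + 22 + 15)/86 = 86/86 = 1

Summary (fraction, with percent):

explained: PC1 0.5698 (56.98%), PC2 0.2558 (25.58%), PC3 0.1744 (17.44%);  cumulative: 0.5698, 0.8256, 1


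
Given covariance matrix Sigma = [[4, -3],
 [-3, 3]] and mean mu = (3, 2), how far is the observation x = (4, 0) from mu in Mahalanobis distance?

Step 1 — centre the observation: (x - mu) = (1, -2).

Step 2 — invert Sigma. det(Sigma) = 4·3 - (-3)² = 3.
  Sigma^{-1} = (1/det) · [[d, -b], [-b, a]] = [[1, 1],
 [1, 1.3333]].

Step 3 — form the quadratic (x - mu)^T · Sigma^{-1} · (x - mu):
  Sigma^{-1} · (x - mu) = (-1, -1.6667).
  (x - mu)^T · [Sigma^{-1} · (x - mu)] = (1)·(-1) + (-2)·(-1.6667) = 2.3333.

Step 4 — take square root: d = √(2.3333) ≈ 1.5275.

d(x, mu) = √(2.3333) ≈ 1.5275
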